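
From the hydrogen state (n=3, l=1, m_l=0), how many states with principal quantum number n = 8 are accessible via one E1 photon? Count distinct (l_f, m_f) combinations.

4

E1 requires Δl = ±1, so l_f ∈ {0, 2}; with 0 ≤ l_f ≤ n_f−1 = 7, the allowed l_f values are {0, 2}.
For l_f = 0: m_f ∈ {m_i−1, m_i, m_i+1} ∩ [−0, 0] = {0} → 1 state.
For l_f = 2: m_f ∈ {m_i−1, m_i, m_i+1} ∩ [−2, 2] = {-1, 0, 1} → 3 states.
Total: 4.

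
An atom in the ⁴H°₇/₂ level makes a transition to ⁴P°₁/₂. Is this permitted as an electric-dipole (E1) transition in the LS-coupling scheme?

ΔS = 0: S: 3/2 → 3/2 — ✓.
ΔL = 0, ±1 (not L=0↔0): L: 5 → 1, ΔL = -4 — ✗.
ΔJ = 0, ±1 (not J=0↔0): J: 7/2 → 1/2, ΔJ = -3 — ✗.
Parity must change: odd → odd — ✗.
Rule(s) violated: parity, ΔL, ΔJ.

forbidden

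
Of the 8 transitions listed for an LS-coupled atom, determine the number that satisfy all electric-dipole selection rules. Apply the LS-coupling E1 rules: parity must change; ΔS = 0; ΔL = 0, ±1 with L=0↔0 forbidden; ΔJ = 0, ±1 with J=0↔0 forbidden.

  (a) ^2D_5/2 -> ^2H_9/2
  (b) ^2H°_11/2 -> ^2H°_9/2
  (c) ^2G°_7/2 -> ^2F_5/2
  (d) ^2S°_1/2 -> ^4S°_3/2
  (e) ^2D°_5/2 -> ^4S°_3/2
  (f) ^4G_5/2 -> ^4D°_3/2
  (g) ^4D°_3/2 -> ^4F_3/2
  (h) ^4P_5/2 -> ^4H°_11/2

(a) forbidden (parity, ΔL, ΔJ fail)
(b) forbidden (parity fails)
(c) allowed
(d) forbidden (parity, ΔS, ΔL fail)
(e) forbidden (parity, ΔS, ΔL fail)
(f) forbidden (ΔL fails)
(g) allowed
(h) forbidden (ΔL, ΔJ fail)
Total allowed: 2 of 8.

2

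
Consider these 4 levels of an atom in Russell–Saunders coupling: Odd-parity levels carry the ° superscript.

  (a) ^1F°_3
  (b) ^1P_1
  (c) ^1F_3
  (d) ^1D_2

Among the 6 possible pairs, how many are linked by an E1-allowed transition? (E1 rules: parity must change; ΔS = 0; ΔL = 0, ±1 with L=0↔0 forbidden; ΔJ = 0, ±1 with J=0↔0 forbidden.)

2

(a)–(b): forbidden (ΔL, ΔJ).
(a)–(c): allowed.
(a)–(d): allowed.
(b)–(c): forbidden (parity, ΔL, ΔJ).
(b)–(d): forbidden (parity).
(c)–(d): forbidden (parity).
Allowed pairs: 2 of 6.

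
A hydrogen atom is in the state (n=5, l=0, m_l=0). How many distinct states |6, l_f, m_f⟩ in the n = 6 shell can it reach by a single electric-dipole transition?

E1 requires Δl = ±1, so l_f ∈ {-1, 1}; with 0 ≤ l_f ≤ n_f−1 = 5, the allowed l_f values are {1}.
For l_f = 1: m_f ∈ {m_i−1, m_i, m_i+1} ∩ [−1, 1] = {-1, 0, 1} → 3 states.
Total: 3.

3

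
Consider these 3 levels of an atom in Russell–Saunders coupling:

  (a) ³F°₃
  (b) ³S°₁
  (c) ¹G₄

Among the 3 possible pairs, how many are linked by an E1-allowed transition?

(a)–(b): forbidden (parity, ΔL, ΔJ).
(a)–(c): forbidden (ΔS).
(b)–(c): forbidden (ΔS, ΔL, ΔJ).
Allowed pairs: 0 of 3.

0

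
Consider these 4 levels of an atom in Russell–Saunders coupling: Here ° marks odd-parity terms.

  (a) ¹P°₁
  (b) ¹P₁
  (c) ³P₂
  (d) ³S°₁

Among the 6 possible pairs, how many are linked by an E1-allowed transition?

(a)–(b): allowed.
(a)–(c): forbidden (ΔS).
(a)–(d): forbidden (parity, ΔS).
(b)–(c): forbidden (parity, ΔS).
(b)–(d): forbidden (ΔS).
(c)–(d): allowed.
Allowed pairs: 2 of 6.

2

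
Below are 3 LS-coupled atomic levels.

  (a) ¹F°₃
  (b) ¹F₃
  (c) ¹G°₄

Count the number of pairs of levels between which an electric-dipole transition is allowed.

(a)–(b): allowed.
(a)–(c): forbidden (parity).
(b)–(c): allowed.
Allowed pairs: 2 of 3.

2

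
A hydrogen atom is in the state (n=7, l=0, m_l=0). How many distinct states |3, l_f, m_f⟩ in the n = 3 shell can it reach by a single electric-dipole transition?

3

E1 requires Δl = ±1, so l_f ∈ {-1, 1}; with 0 ≤ l_f ≤ n_f−1 = 2, the allowed l_f values are {1}.
For l_f = 1: m_f ∈ {m_i−1, m_i, m_i+1} ∩ [−1, 1] = {-1, 0, 1} → 3 states.
Total: 3.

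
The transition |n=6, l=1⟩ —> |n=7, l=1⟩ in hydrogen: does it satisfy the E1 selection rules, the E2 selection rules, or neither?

E2

Δl = 1 − 1 = +0; l_i + l_f = 2.
E1 (Δl = ±1): not satisfied.
E2 (Δl = 0,±2, l_i+l_f ≥ 2): satisfied.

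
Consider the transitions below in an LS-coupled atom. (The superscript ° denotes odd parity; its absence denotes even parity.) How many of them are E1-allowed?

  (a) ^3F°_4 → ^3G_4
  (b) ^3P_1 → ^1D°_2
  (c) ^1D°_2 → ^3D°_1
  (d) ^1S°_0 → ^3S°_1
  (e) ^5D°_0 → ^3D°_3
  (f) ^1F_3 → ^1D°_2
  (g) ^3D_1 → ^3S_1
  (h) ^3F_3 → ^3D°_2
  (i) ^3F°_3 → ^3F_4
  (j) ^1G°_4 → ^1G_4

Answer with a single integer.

5

(a) allowed
(b) forbidden (ΔS fails)
(c) forbidden (parity, ΔS fail)
(d) forbidden (parity, ΔS, ΔL fail)
(e) forbidden (parity, ΔS, ΔJ fail)
(f) allowed
(g) forbidden (parity, ΔL fail)
(h) allowed
(i) allowed
(j) allowed
Total allowed: 5 of 10.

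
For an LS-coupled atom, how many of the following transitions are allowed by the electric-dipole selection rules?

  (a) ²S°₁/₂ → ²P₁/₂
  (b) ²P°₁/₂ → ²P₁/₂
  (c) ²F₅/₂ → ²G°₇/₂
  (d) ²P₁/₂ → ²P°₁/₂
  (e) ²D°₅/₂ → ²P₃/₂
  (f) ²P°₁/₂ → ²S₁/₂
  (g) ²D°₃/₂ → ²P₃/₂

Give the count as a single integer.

7

(a) allowed
(b) allowed
(c) allowed
(d) allowed
(e) allowed
(f) allowed
(g) allowed
Total allowed: 7 of 7.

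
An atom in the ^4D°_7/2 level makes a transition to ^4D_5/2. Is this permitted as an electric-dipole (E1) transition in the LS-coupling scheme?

Parity must change: odd → even — passes.
ΔJ = 0, ±1 (not J=0↔0): J: 7/2 → 5/2, ΔJ = -1 — passes.
ΔS = 0: S: 3/2 → 3/2 — passes.
ΔL = 0, ±1 (not L=0↔0): L: 2 → 2, ΔL = +0 — passes.
All four E1 rules are satisfied.

allowed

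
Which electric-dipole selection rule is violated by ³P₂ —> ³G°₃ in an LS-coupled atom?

ΔJ = 0, ±1 (not J=0↔0): J: 2 → 3, ΔJ = +1 — passes.
Parity must change: even → odd — passes.
ΔL = 0, ±1 (not L=0↔0): L: 1 → 4, ΔL = +3 — fails.
ΔS = 0: S: 1 → 1 — passes.

the ΔL = 0, ±1 rule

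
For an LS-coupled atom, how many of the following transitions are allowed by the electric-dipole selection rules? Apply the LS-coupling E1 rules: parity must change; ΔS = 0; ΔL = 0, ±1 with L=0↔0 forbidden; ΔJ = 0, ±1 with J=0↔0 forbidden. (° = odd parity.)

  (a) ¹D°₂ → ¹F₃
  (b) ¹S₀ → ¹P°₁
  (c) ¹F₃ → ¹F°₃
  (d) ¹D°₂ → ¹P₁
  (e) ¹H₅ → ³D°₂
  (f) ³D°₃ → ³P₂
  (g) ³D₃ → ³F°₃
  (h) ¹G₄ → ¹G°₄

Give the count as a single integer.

7

(a) allowed
(b) allowed
(c) allowed
(d) allowed
(e) forbidden (ΔS, ΔL, ΔJ fail)
(f) allowed
(g) allowed
(h) allowed
Total allowed: 7 of 8.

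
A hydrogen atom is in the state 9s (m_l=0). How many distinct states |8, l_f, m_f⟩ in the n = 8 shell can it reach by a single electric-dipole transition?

3

E1 requires Δl = ±1, so l_f ∈ {-1, 1}; with 0 ≤ l_f ≤ n_f−1 = 7, the allowed l_f values are {1}.
For l_f = 1: m_f ∈ {m_i−1, m_i, m_i+1} ∩ [−1, 1] = {-1, 0, 1} → 3 states.
Total: 3.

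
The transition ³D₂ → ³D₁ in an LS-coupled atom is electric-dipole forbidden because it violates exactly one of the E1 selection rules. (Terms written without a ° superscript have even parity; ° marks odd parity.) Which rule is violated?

parity

Reading off the term symbols: S 1→1, L 2→2, J 2→1, parity even→even.
ΔL = 0, ±1 (not L=0↔0): L: 2 → 2, ΔL = +0 — ok.
ΔJ = 0, ±1 (not J=0↔0): J: 2 → 1, ΔJ = -1 — ok.
Parity must change: even → even — fails.
ΔS = 0: S: 1 → 1 — ok.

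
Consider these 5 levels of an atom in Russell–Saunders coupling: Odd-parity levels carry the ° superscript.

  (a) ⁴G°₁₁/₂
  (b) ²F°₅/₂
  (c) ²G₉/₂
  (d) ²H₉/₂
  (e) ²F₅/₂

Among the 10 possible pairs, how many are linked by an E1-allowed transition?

1

(a)–(b): forbidden (parity, ΔS, ΔJ).
(a)–(c): forbidden (ΔS).
(a)–(d): forbidden (ΔS).
(a)–(e): forbidden (ΔS, ΔJ).
(b)–(c): forbidden (ΔJ).
(b)–(d): forbidden (ΔL, ΔJ).
(b)–(e): allowed.
(c)–(d): forbidden (parity).
(c)–(e): forbidden (parity, ΔJ).
(d)–(e): forbidden (parity, ΔL, ΔJ).
Allowed pairs: 1 of 10.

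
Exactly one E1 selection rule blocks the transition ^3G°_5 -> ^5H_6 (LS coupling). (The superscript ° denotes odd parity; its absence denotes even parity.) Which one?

Parity must change: odd → even — passes.
ΔS = 0: S: 1 → 2 — fails.
ΔL = 0, ±1 (not L=0↔0): L: 4 → 5, ΔL = +1 — passes.
ΔJ = 0, ±1 (not J=0↔0): J: 5 → 6, ΔJ = +1 — passes.

the ΔS = 0 rule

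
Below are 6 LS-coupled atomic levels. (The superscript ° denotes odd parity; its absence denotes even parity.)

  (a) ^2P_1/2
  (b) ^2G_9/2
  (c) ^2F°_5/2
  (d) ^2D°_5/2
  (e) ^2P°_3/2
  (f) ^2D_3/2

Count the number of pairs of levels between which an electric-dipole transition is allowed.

4

(a)–(b): forbidden (parity, ΔL, ΔJ).
(a)–(c): forbidden (ΔL, ΔJ).
(a)–(d): forbidden (ΔJ).
(a)–(e): allowed.
(a)–(f): forbidden (parity).
(b)–(c): forbidden (ΔJ).
(b)–(d): forbidden (ΔL, ΔJ).
(b)–(e): forbidden (ΔL, ΔJ).
(b)–(f): forbidden (parity, ΔL, ΔJ).
(c)–(d): forbidden (parity).
(c)–(e): forbidden (parity, ΔL).
(c)–(f): allowed.
(d)–(e): forbidden (parity).
(d)–(f): allowed.
(e)–(f): allowed.
Allowed pairs: 4 of 15.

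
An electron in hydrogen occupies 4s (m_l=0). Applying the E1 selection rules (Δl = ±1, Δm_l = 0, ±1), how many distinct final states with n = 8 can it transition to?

3

E1 requires Δl = ±1, so l_f ∈ {-1, 1}; with 0 ≤ l_f ≤ n_f−1 = 7, the allowed l_f values are {1}.
For l_f = 1: m_f ∈ {m_i−1, m_i, m_i+1} ∩ [−1, 1] = {-1, 0, 1} → 3 states.
Total: 3.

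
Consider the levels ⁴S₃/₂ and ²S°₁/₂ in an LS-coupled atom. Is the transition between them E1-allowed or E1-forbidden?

forbidden

ΔJ = 0, ±1 (not J=0↔0): J: 3/2 → 1/2, ΔJ = -1 — ✓.
ΔL = 0, ±1 (not L=0↔0): L: 0 → 0, ΔL = +0 — ✗.
Parity must change: even → odd — ✓.
ΔS = 0: S: 3/2 → 1/2 — ✗.
Rule(s) violated: ΔS, ΔL.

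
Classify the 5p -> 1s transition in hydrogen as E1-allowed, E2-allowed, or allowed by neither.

E1

Δl = 0 − 1 = -1; l_i + l_f = 1.
E1 (Δl = ±1): satisfied.
E2 (Δl = 0,±2, l_i+l_f ≥ 2): not satisfied.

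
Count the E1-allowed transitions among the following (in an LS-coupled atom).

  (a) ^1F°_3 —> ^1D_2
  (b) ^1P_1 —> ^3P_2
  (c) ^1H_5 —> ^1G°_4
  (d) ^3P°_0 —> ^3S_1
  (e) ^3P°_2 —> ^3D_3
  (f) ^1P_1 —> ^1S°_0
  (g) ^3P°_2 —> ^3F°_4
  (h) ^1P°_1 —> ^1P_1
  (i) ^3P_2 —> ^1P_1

(a) allowed
(b) forbidden (parity, ΔS fail)
(c) allowed
(d) allowed
(e) allowed
(f) allowed
(g) forbidden (parity, ΔL, ΔJ fail)
(h) allowed
(i) forbidden (parity, ΔS fail)
Total allowed: 6 of 9.

6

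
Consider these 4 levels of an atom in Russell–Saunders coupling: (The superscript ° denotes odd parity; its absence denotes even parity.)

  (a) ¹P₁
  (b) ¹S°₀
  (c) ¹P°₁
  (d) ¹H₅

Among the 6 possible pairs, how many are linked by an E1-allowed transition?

(a)–(b): allowed.
(a)–(c): allowed.
(a)–(d): forbidden (parity, ΔL, ΔJ).
(b)–(c): forbidden (parity).
(b)–(d): forbidden (ΔL, ΔJ).
(c)–(d): forbidden (ΔL, ΔJ).
Allowed pairs: 2 of 6.

2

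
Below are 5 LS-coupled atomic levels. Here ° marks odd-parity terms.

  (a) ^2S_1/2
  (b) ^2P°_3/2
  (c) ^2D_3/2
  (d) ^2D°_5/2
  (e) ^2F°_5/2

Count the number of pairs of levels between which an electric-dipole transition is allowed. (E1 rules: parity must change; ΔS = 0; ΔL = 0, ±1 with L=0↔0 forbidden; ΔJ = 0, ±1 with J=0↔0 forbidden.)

4

(a)–(b): allowed.
(a)–(c): forbidden (parity, ΔL).
(a)–(d): forbidden (ΔL, ΔJ).
(a)–(e): forbidden (ΔL, ΔJ).
(b)–(c): allowed.
(b)–(d): forbidden (parity).
(b)–(e): forbidden (parity, ΔL).
(c)–(d): allowed.
(c)–(e): allowed.
(d)–(e): forbidden (parity).
Allowed pairs: 4 of 10.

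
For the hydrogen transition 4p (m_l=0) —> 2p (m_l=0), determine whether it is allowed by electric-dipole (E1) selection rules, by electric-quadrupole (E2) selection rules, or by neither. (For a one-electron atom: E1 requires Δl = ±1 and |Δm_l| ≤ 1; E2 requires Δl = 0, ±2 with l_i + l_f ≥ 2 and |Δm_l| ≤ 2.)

Δl = 1 − 1 = +0; l_i + l_f = 2.
Δm_l = +0.
E1 (Δl = ±1, |Δm_l| ≤ 1): not satisfied.
E2 (Δl = 0,±2, l_i+l_f ≥ 2, |Δm_l| ≤ 2): satisfied.

E2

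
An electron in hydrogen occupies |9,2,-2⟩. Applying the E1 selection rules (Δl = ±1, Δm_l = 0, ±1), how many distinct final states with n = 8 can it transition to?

E1 requires Δl = ±1, so l_f ∈ {1, 3}; with 0 ≤ l_f ≤ n_f−1 = 7, the allowed l_f values are {1, 3}.
For l_f = 1: m_f ∈ {m_i−1, m_i, m_i+1} ∩ [−1, 1] = {-1} → 1 state.
For l_f = 3: m_f ∈ {m_i−1, m_i, m_i+1} ∩ [−3, 3] = {-3, -2, -1} → 3 states.
Total: 4.

4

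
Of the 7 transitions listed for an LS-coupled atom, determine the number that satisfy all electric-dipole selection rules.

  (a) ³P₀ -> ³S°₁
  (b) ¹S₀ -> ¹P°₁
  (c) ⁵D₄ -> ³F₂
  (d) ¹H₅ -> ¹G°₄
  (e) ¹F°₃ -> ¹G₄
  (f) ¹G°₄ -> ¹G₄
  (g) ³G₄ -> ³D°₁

(a) allowed
(b) allowed
(c) forbidden (parity, ΔS, ΔJ fail)
(d) allowed
(e) allowed
(f) allowed
(g) forbidden (ΔL, ΔJ fail)
Total allowed: 5 of 7.

5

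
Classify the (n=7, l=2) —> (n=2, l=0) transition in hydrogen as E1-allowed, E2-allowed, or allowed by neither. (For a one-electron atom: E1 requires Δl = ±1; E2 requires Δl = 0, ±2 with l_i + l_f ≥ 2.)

Δl = 0 − 2 = -2; l_i + l_f = 2.
E1 (Δl = ±1): not satisfied.
E2 (Δl = 0,±2, l_i+l_f ≥ 2): satisfied.

E2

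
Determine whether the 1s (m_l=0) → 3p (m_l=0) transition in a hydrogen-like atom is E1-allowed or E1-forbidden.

allowed

l: 0 → 1 (Δl = +1). Δl = ±1 ✓.
Δm_l = 0 − (0) = +0. E1 requires Δm_l = 0, ±1: ✓.
All E1 selection rules are satisfied.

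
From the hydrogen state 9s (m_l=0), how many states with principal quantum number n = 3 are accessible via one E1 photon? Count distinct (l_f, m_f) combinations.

3

E1 requires Δl = ±1, so l_f ∈ {-1, 1}; with 0 ≤ l_f ≤ n_f−1 = 2, the allowed l_f values are {1}.
For l_f = 1: m_f ∈ {m_i−1, m_i, m_i+1} ∩ [−1, 1] = {-1, 0, 1} → 3 states.
Total: 3.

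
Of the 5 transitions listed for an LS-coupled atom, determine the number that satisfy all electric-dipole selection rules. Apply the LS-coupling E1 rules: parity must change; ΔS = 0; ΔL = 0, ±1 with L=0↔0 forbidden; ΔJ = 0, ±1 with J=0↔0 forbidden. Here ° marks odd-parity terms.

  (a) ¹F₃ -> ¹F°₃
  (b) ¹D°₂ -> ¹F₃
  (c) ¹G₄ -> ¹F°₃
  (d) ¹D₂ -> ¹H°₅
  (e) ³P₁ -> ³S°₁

4

(a) allowed
(b) allowed
(c) allowed
(d) forbidden (ΔL, ΔJ fail)
(e) allowed
Total allowed: 4 of 5.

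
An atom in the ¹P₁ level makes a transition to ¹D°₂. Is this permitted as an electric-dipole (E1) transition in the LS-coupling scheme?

Initial level: S=0, L=1, J=1, parity even. Final level: S=0, L=2, J=2, parity odd.
Parity must change: even → odd — ✓.
ΔS = 0: S: 0 → 0 — ✓.
ΔL = 0, ±1 (not L=0↔0): L: 1 → 2, ΔL = +1 — ✓.
ΔJ = 0, ±1 (not J=0↔0): J: 1 → 2, ΔJ = +1 — ✓.
All four E1 rules are satisfied.

allowed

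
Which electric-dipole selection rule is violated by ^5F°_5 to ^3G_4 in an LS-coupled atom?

Reading off the term symbols: S 2→1, L 3→4, J 5→4, parity odd→even.
Parity must change: odd → even — ✓.
ΔS = 0: S: 2 → 1 — ✗.
ΔL = 0, ±1 (not L=0↔0): L: 3 → 4, ΔL = +1 — ✓.
ΔJ = 0, ±1 (not J=0↔0): J: 5 → 4, ΔJ = -1 — ✓.

the ΔS = 0 rule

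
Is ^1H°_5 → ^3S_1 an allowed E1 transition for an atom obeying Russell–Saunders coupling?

ΔS = 0: S: 0 → 1 — fails.
ΔJ = 0, ±1 (not J=0↔0): J: 5 → 1, ΔJ = -4 — fails.
ΔL = 0, ±1 (not L=0↔0): L: 5 → 0, ΔL = -5 — fails.
Parity must change: odd → even — passes.
Rule(s) violated: ΔS, ΔL, ΔJ.

forbidden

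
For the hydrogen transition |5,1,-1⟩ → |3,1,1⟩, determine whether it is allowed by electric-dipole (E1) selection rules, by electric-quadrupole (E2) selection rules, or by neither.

E2

Δl = 1 − 1 = +0; l_i + l_f = 2.
Δm_l = +2.
E1 (Δl = ±1, |Δm_l| ≤ 1): not satisfied.
E2 (Δl = 0,±2, l_i+l_f ≥ 2, |Δm_l| ≤ 2): satisfied.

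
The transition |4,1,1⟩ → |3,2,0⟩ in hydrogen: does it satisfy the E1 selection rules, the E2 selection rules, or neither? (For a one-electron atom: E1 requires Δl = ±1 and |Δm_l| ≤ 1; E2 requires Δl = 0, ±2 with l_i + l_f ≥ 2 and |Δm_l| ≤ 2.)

E1

Δl = 2 − 1 = +1; l_i + l_f = 3.
Δm_l = -1.
E1 (Δl = ±1, |Δm_l| ≤ 1): satisfied.
E2 (Δl = 0,±2, l_i+l_f ≥ 2, |Δm_l| ≤ 2): not satisfied.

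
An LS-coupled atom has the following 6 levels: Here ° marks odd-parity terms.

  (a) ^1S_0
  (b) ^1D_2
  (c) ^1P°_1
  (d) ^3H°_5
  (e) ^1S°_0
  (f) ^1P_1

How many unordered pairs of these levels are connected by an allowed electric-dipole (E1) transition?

4

(a)–(b): forbidden (parity, ΔL, ΔJ).
(a)–(c): allowed.
(a)–(d): forbidden (ΔS, ΔL, ΔJ).
(a)–(e): forbidden (ΔL, ΔJ).
(a)–(f): forbidden (parity).
(b)–(c): allowed.
(b)–(d): forbidden (ΔS, ΔL, ΔJ).
(b)–(e): forbidden (ΔL, ΔJ).
(b)–(f): forbidden (parity).
(c)–(d): forbidden (parity, ΔS, ΔL, ΔJ).
(c)–(e): forbidden (parity).
(c)–(f): allowed.
(d)–(e): forbidden (parity, ΔS, ΔL, ΔJ).
(d)–(f): forbidden (ΔS, ΔL, ΔJ).
(e)–(f): allowed.
Allowed pairs: 4 of 15.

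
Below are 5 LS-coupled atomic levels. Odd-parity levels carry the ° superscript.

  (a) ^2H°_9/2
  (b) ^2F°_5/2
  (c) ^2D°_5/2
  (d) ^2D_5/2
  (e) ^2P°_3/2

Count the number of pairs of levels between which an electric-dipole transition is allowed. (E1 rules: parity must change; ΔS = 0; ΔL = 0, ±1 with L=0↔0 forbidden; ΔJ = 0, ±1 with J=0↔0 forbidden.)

3

(a)–(b): forbidden (parity, ΔL, ΔJ).
(a)–(c): forbidden (parity, ΔL, ΔJ).
(a)–(d): forbidden (ΔL, ΔJ).
(a)–(e): forbidden (parity, ΔL, ΔJ).
(b)–(c): forbidden (parity).
(b)–(d): allowed.
(b)–(e): forbidden (parity, ΔL).
(c)–(d): allowed.
(c)–(e): forbidden (parity).
(d)–(e): allowed.
Allowed pairs: 3 of 10.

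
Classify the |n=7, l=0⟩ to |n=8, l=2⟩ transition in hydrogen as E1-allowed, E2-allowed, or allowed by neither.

Δl = 2 − 0 = +2; l_i + l_f = 2.
E1 (Δl = ±1): not satisfied.
E2 (Δl = 0,±2, l_i+l_f ≥ 2): satisfied.

E2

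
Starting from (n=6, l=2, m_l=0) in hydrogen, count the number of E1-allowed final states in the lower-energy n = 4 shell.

E1 requires Δl = ±1, so l_f ∈ {1, 3}; with 0 ≤ l_f ≤ n_f−1 = 3, the allowed l_f values are {1, 3}.
For l_f = 1: m_f ∈ {m_i−1, m_i, m_i+1} ∩ [−1, 1] = {-1, 0, 1} → 3 states.
For l_f = 3: m_f ∈ {m_i−1, m_i, m_i+1} ∩ [−3, 3] = {-1, 0, 1} → 3 states.
Total: 6.

6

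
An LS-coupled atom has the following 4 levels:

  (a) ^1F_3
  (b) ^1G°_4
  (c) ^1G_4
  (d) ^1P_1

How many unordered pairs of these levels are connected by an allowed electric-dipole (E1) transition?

(a)–(b): allowed.
(a)–(c): forbidden (parity).
(a)–(d): forbidden (parity, ΔL, ΔJ).
(b)–(c): allowed.
(b)–(d): forbidden (ΔL, ΔJ).
(c)–(d): forbidden (parity, ΔL, ΔJ).
Allowed pairs: 2 of 6.

2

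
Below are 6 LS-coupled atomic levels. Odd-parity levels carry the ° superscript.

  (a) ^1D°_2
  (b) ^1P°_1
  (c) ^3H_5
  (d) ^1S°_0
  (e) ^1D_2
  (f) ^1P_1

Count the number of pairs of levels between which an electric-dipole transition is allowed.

(a)–(b): forbidden (parity).
(a)–(c): forbidden (ΔS, ΔL, ΔJ).
(a)–(d): forbidden (parity, ΔL, ΔJ).
(a)–(e): allowed.
(a)–(f): allowed.
(b)–(c): forbidden (ΔS, ΔL, ΔJ).
(b)–(d): forbidden (parity).
(b)–(e): allowed.
(b)–(f): allowed.
(c)–(d): forbidden (ΔS, ΔL, ΔJ).
(c)–(e): forbidden (parity, ΔS, ΔL, ΔJ).
(c)–(f): forbidden (parity, ΔS, ΔL, ΔJ).
(d)–(e): forbidden (ΔL, ΔJ).
(d)–(f): allowed.
(e)–(f): forbidden (parity).
Allowed pairs: 5 of 15.

5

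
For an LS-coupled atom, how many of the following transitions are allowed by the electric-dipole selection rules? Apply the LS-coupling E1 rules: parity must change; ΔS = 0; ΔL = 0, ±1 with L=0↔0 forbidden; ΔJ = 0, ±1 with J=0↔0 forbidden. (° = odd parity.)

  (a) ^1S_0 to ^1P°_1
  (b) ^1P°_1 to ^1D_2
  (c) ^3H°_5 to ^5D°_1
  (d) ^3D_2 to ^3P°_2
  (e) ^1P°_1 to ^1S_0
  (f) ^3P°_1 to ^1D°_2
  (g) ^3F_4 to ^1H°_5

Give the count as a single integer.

4

(a) allowed
(b) allowed
(c) forbidden (parity, ΔS, ΔL, ΔJ fail)
(d) allowed
(e) allowed
(f) forbidden (parity, ΔS fail)
(g) forbidden (ΔS, ΔL fail)
Total allowed: 4 of 7.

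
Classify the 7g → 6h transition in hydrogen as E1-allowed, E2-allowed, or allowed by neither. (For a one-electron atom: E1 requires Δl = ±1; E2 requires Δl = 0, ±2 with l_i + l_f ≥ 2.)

Δl = 5 − 4 = +1; l_i + l_f = 9.
E1 (Δl = ±1): satisfied.
E2 (Δl = 0,±2, l_i+l_f ≥ 2): not satisfied.

E1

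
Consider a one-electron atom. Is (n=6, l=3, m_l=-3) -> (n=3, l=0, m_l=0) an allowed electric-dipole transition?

Initial l = 3, final l = 0, so Δl = -3. E1 requires Δl = ±1: fails.
Δm_l = 0 − (-3) = +3. E1 requires Δm_l = 0, ±1: fails.
The transition is electric-dipole forbidden.

forbidden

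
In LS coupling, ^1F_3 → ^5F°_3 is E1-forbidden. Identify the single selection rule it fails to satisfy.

the ΔS = 0 rule

Reading off the term symbols: S 0→2, L 3→3, J 3→3, parity even→odd.
Parity must change: even → odd — ✓.
ΔS = 0: S: 0 → 2 — ✗.
ΔL = 0, ±1 (not L=0↔0): L: 3 → 3, ΔL = +0 — ✓.
ΔJ = 0, ±1 (not J=0↔0): J: 3 → 3, ΔJ = +0 — ✓.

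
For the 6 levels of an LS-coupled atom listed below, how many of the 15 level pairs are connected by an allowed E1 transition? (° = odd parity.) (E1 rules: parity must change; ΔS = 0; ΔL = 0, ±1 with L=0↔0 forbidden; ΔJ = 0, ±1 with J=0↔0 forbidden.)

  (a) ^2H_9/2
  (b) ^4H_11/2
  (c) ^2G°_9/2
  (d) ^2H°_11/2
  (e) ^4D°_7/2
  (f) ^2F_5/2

(a)–(b): forbidden (parity, ΔS).
(a)–(c): allowed.
(a)–(d): allowed.
(a)–(e): forbidden (ΔS, ΔL).
(a)–(f): forbidden (parity, ΔL, ΔJ).
(b)–(c): forbidden (ΔS).
(b)–(d): forbidden (ΔS).
(b)–(e): forbidden (ΔL, ΔJ).
(b)–(f): forbidden (parity, ΔS, ΔL, ΔJ).
(c)–(d): forbidden (parity).
(c)–(e): forbidden (parity, ΔS, ΔL).
(c)–(f): forbidden (ΔJ).
(d)–(e): forbidden (parity, ΔS, ΔL, ΔJ).
(d)–(f): forbidden (ΔL, ΔJ).
(e)–(f): forbidden (ΔS).
Allowed pairs: 2 of 15.

2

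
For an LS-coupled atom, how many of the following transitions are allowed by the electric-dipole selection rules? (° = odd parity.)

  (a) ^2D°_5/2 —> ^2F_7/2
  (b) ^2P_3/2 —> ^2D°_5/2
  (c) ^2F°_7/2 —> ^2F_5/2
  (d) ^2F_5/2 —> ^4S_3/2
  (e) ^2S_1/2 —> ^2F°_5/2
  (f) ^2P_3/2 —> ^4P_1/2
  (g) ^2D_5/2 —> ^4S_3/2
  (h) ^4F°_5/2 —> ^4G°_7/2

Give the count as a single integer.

(a) allowed
(b) allowed
(c) allowed
(d) forbidden (parity, ΔS, ΔL fail)
(e) forbidden (ΔL, ΔJ fail)
(f) forbidden (parity, ΔS fail)
(g) forbidden (parity, ΔS, ΔL fail)
(h) forbidden (parity fails)
Total allowed: 3 of 8.

3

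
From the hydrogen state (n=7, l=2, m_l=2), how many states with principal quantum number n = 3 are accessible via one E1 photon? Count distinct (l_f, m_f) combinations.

1

E1 requires Δl = ±1, so l_f ∈ {1, 3}; with 0 ≤ l_f ≤ n_f−1 = 2, the allowed l_f values are {1}.
For l_f = 1: m_f ∈ {m_i−1, m_i, m_i+1} ∩ [−1, 1] = {1} → 1 state.
Total: 1.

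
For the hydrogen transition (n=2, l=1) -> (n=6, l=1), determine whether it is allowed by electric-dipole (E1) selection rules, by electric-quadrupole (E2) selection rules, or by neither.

E2

Δl = 1 − 1 = +0; l_i + l_f = 2.
E1 (Δl = ±1): not satisfied.
E2 (Δl = 0,±2, l_i+l_f ≥ 2): satisfied.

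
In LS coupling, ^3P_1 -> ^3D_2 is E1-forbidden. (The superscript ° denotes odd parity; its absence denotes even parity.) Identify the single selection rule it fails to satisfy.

Initial level: S=1, L=1, J=1, parity even. Final level: S=1, L=2, J=2, parity even.
ΔL = 0, ±1 (not L=0↔0): L: 1 → 2, ΔL = +1 — ok.
Parity must change: even → even — fails.
ΔJ = 0, ±1 (not J=0↔0): J: 1 → 2, ΔJ = +1 — ok.
ΔS = 0: S: 1 → 1 — ok.

parity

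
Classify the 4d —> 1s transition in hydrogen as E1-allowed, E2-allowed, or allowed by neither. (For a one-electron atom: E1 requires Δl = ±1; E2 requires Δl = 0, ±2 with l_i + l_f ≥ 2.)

Δl = 0 − 2 = -2; l_i + l_f = 2.
E1 (Δl = ±1): not satisfied.
E2 (Δl = 0,±2, l_i+l_f ≥ 2): satisfied.

E2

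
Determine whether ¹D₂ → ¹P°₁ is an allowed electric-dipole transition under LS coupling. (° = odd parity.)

ΔS = 0: S: 0 → 0 — ✓.
ΔJ = 0, ±1 (not J=0↔0): J: 2 → 1, ΔJ = -1 — ✓.
Parity must change: even → odd — ✓.
ΔL = 0, ±1 (not L=0↔0): L: 2 → 1, ΔL = -1 — ✓.
All four E1 rules are satisfied.

allowed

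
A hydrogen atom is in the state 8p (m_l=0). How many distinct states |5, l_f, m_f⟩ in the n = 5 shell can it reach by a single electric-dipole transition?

E1 requires Δl = ±1, so l_f ∈ {0, 2}; with 0 ≤ l_f ≤ n_f−1 = 4, the allowed l_f values are {0, 2}.
For l_f = 0: m_f ∈ {m_i−1, m_i, m_i+1} ∩ [−0, 0] = {0} → 1 state.
For l_f = 2: m_f ∈ {m_i−1, m_i, m_i+1} ∩ [−2, 2] = {-1, 0, 1} → 3 states.
Total: 4.

4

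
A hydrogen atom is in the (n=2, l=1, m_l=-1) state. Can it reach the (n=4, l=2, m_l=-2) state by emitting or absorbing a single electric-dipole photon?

allowed

Δl = 2 − 1 = +1; the E1 rule Δl = ±1 is passes.
Δm_l = -2 − (-1) = -1. E1 requires Δm_l = 0, ±1: passes.
All E1 selection rules are satisfied.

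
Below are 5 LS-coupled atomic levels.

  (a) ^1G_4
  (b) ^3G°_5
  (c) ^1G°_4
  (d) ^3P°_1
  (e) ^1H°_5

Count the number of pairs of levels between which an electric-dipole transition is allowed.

2

(a)–(b): forbidden (ΔS).
(a)–(c): allowed.
(a)–(d): forbidden (ΔS, ΔL, ΔJ).
(a)–(e): allowed.
(b)–(c): forbidden (parity, ΔS).
(b)–(d): forbidden (parity, ΔL, ΔJ).
(b)–(e): forbidden (parity, ΔS).
(c)–(d): forbidden (parity, ΔS, ΔL, ΔJ).
(c)–(e): forbidden (parity).
(d)–(e): forbidden (parity, ΔS, ΔL, ΔJ).
Allowed pairs: 2 of 10.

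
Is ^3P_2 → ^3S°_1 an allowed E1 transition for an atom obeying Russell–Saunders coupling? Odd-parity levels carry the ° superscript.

Parity must change: even → odd — passes.
ΔS = 0: S: 1 → 1 — passes.
ΔL = 0, ±1 (not L=0↔0): L: 1 → 0, ΔL = -1 — passes.
ΔJ = 0, ±1 (not J=0↔0): J: 2 → 1, ΔJ = -1 — passes.
All four E1 rules are satisfied.

allowed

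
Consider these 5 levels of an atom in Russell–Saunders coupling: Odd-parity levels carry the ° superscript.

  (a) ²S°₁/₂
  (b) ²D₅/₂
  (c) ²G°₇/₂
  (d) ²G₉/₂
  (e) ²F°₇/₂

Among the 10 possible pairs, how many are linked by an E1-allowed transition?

3

(a)–(b): forbidden (ΔL, ΔJ).
(a)–(c): forbidden (parity, ΔL, ΔJ).
(a)–(d): forbidden (ΔL, ΔJ).
(a)–(e): forbidden (parity, ΔL, ΔJ).
(b)–(c): forbidden (ΔL).
(b)–(d): forbidden (parity, ΔL, ΔJ).
(b)–(e): allowed.
(c)–(d): allowed.
(c)–(e): forbidden (parity).
(d)–(e): allowed.
Allowed pairs: 3 of 10.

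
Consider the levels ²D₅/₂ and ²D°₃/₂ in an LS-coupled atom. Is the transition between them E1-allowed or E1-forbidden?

Parity must change: even → odd — ✓.
ΔS = 0: S: 1/2 → 1/2 — ✓.
ΔL = 0, ±1 (not L=0↔0): L: 2 → 2, ΔL = +0 — ✓.
ΔJ = 0, ±1 (not J=0↔0): J: 5/2 → 3/2, ΔJ = -1 — ✓.
All four E1 rules are satisfied.

allowed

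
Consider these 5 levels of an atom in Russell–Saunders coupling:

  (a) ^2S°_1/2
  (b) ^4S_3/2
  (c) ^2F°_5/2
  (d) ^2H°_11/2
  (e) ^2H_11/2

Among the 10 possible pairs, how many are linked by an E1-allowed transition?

1

(a)–(b): forbidden (ΔS, ΔL).
(a)–(c): forbidden (parity, ΔL, ΔJ).
(a)–(d): forbidden (parity, ΔL, ΔJ).
(a)–(e): forbidden (ΔL, ΔJ).
(b)–(c): forbidden (ΔS, ΔL).
(b)–(d): forbidden (ΔS, ΔL, ΔJ).
(b)–(e): forbidden (parity, ΔS, ΔL, ΔJ).
(c)–(d): forbidden (parity, ΔL, ΔJ).
(c)–(e): forbidden (ΔL, ΔJ).
(d)–(e): allowed.
Allowed pairs: 1 of 10.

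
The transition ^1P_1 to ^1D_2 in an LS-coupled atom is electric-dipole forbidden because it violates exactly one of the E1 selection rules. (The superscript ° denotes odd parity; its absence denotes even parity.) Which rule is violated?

Parity must change: even → even — fails.
ΔS = 0: S: 0 → 0 — ok.
ΔL = 0, ±1 (not L=0↔0): L: 1 → 2, ΔL = +1 — ok.
ΔJ = 0, ±1 (not J=0↔0): J: 1 → 2, ΔJ = +1 — ok.

parity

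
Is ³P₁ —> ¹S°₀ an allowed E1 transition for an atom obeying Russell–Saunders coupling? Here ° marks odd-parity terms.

forbidden

Initial level: S=1, L=1, J=1, parity even. Final level: S=0, L=0, J=0, parity odd.
Parity must change: even → odd — satisfied.
ΔS = 0: S: 1 → 0 — violated.
ΔL = 0, ±1 (not L=0↔0): L: 1 → 0, ΔL = -1 — satisfied.
ΔJ = 0, ±1 (not J=0↔0): J: 1 → 0, ΔJ = -1 — satisfied.
Rule(s) violated: ΔS.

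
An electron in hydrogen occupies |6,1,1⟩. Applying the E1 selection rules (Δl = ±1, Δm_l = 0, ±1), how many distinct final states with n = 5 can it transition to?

E1 requires Δl = ±1, so l_f ∈ {0, 2}; with 0 ≤ l_f ≤ n_f−1 = 4, the allowed l_f values are {0, 2}.
For l_f = 0: m_f ∈ {m_i−1, m_i, m_i+1} ∩ [−0, 0] = {0} → 1 state.
For l_f = 2: m_f ∈ {m_i−1, m_i, m_i+1} ∩ [−2, 2] = {0, 1, 2} → 3 states.
Total: 4.

4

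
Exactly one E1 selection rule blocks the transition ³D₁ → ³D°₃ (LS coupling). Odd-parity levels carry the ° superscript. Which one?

the ΔJ = 0, ±1 rule

Reading off the term symbols: S 1→1, L 2→2, J 1→3, parity even→odd.
Parity must change: even → odd — ✓.
ΔS = 0: S: 1 → 1 — ✓.
ΔL = 0, ±1 (not L=0↔0): L: 2 → 2, ΔL = +0 — ✓.
ΔJ = 0, ±1 (not J=0↔0): J: 1 → 3, ΔJ = +2 — ✗.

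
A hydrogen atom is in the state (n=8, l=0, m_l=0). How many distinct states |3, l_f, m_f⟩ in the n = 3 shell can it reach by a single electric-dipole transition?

3

E1 requires Δl = ±1, so l_f ∈ {-1, 1}; with 0 ≤ l_f ≤ n_f−1 = 2, the allowed l_f values are {1}.
For l_f = 1: m_f ∈ {m_i−1, m_i, m_i+1} ∩ [−1, 1] = {-1, 0, 1} → 3 states.
Total: 3.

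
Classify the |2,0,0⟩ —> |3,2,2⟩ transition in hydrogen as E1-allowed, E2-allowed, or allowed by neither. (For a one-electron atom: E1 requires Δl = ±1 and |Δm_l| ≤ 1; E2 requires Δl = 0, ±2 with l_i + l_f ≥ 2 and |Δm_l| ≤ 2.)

Δl = 2 − 0 = +2; l_i + l_f = 2.
Δm_l = +2.
E1 (Δl = ±1, |Δm_l| ≤ 1): not satisfied.
E2 (Δl = 0,±2, l_i+l_f ≥ 2, |Δm_l| ≤ 2): satisfied.

E2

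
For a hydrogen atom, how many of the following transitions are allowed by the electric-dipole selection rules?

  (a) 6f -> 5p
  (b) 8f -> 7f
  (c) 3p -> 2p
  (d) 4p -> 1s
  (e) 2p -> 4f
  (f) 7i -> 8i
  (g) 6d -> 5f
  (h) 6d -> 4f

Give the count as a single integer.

3

(a) forbidden — Δl = -2 (E1 requires Δl = ±1)
(b) forbidden — Δl = +0 (E1 requires Δl = ±1)
(c) forbidden — Δl = +0 (E1 requires Δl = ±1)
(d) allowed
(e) forbidden — Δl = +2 (E1 requires Δl = ±1)
(f) forbidden — Δl = +0 (E1 requires Δl = ±1)
(g) allowed
(h) allowed
Total allowed: 3 of 8.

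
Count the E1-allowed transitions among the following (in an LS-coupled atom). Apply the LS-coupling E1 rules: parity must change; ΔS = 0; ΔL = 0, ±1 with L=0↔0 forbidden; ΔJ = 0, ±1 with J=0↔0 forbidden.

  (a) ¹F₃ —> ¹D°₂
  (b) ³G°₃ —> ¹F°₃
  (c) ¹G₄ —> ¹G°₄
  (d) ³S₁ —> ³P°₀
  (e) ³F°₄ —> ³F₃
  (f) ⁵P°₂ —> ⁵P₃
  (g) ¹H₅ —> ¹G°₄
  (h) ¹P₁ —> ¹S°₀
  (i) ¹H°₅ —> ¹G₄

(a) allowed
(b) forbidden (parity, ΔS fail)
(c) allowed
(d) allowed
(e) allowed
(f) allowed
(g) allowed
(h) allowed
(i) allowed
Total allowed: 8 of 9.

8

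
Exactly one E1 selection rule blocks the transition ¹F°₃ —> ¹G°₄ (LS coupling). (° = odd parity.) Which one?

Reading off the term symbols: S 0→0, L 3→4, J 3→4, parity odd→odd.
ΔS = 0: S: 0 → 0 — passes.
ΔJ = 0, ±1 (not J=0↔0): J: 3 → 4, ΔJ = +1 — passes.
ΔL = 0, ±1 (not L=0↔0): L: 3 → 4, ΔL = +1 — passes.
Parity must change: odd → odd — fails.

parity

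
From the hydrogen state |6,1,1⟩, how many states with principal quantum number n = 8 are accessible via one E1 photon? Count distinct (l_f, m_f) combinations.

4

E1 requires Δl = ±1, so l_f ∈ {0, 2}; with 0 ≤ l_f ≤ n_f−1 = 7, the allowed l_f values are {0, 2}.
For l_f = 0: m_f ∈ {m_i−1, m_i, m_i+1} ∩ [−0, 0] = {0} → 1 state.
For l_f = 2: m_f ∈ {m_i−1, m_i, m_i+1} ∩ [−2, 2] = {0, 1, 2} → 3 states.
Total: 4.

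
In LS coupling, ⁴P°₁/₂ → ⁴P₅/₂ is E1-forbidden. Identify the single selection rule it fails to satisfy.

the ΔJ = 0, ±1 rule

Initial level: S=3/2, L=1, J=1/2, parity odd. Final level: S=3/2, L=1, J=5/2, parity even.
ΔJ = 0, ±1 (not J=0↔0): J: 1/2 → 5/2, ΔJ = +2 — violated.
ΔS = 0: S: 3/2 → 3/2 — satisfied.
ΔL = 0, ±1 (not L=0↔0): L: 1 → 1, ΔL = +0 — satisfied.
Parity must change: odd → even — satisfied.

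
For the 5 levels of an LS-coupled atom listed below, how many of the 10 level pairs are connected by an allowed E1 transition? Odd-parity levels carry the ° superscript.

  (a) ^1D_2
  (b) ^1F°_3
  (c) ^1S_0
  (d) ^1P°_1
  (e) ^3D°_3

(a)–(b): allowed.
(a)–(c): forbidden (parity, ΔL, ΔJ).
(a)–(d): allowed.
(a)–(e): forbidden (ΔS).
(b)–(c): forbidden (ΔL, ΔJ).
(b)–(d): forbidden (parity, ΔL, ΔJ).
(b)–(e): forbidden (parity, ΔS).
(c)–(d): allowed.
(c)–(e): forbidden (ΔS, ΔL, ΔJ).
(d)–(e): forbidden (parity, ΔS, ΔJ).
Allowed pairs: 3 of 10.

3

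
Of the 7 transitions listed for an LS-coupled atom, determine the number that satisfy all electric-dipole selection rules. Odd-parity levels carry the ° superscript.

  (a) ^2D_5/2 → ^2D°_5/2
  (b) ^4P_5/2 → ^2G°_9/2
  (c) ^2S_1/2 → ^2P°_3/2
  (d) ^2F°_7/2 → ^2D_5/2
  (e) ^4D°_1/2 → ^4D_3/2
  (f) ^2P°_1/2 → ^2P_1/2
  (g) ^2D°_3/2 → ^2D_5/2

6

(a) allowed
(b) forbidden (ΔS, ΔL, ΔJ fail)
(c) allowed
(d) allowed
(e) allowed
(f) allowed
(g) allowed
Total allowed: 6 of 7.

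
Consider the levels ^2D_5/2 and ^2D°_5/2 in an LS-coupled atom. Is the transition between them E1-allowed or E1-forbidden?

Initial level: S=1/2, L=2, J=5/2, parity even. Final level: S=1/2, L=2, J=5/2, parity odd.
Parity must change: even → odd — passes.
ΔS = 0: S: 1/2 → 1/2 — passes.
ΔL = 0, ±1 (not L=0↔0): L: 2 → 2, ΔL = +0 — passes.
ΔJ = 0, ±1 (not J=0↔0): J: 5/2 → 5/2, ΔJ = +0 — passes.
All four E1 rules are satisfied.

allowed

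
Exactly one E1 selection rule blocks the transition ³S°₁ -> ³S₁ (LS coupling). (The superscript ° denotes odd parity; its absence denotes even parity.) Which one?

Parity must change: odd → even — satisfied.
ΔS = 0: S: 1 → 1 — satisfied.
ΔL = 0, ±1 (not L=0↔0): L: 0 → 0, ΔL = +0 — violated.
ΔJ = 0, ±1 (not J=0↔0): J: 1 → 1, ΔJ = +0 — satisfied.

the L=0 ↔ L=0 exclusion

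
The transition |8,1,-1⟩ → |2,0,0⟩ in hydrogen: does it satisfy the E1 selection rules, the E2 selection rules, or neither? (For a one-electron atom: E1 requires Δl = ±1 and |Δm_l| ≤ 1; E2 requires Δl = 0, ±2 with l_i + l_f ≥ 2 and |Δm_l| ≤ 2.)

E1

Δl = 0 − 1 = -1; l_i + l_f = 1.
Δm_l = +1.
E1 (Δl = ±1, |Δm_l| ≤ 1): satisfied.
E2 (Δl = 0,±2, l_i+l_f ≥ 2, |Δm_l| ≤ 2): not satisfied.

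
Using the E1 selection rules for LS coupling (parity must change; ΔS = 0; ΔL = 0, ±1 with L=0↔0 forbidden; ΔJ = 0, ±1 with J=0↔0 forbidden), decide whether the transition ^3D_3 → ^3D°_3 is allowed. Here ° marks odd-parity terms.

allowed

Reading off the term symbols: S 1→1, L 2→2, J 3→3, parity even→odd.
ΔJ = 0, ±1 (not J=0↔0): J: 3 → 3, ΔJ = +0 — ✓.
ΔL = 0, ±1 (not L=0↔0): L: 2 → 2, ΔL = +0 — ✓.
ΔS = 0: S: 1 → 1 — ✓.
Parity must change: even → odd — ✓.
All four E1 rules are satisfied.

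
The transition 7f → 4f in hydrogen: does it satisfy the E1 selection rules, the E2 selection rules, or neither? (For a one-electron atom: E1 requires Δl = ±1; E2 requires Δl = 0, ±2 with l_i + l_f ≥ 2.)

E2

Δl = 3 − 3 = +0; l_i + l_f = 6.
E1 (Δl = ±1): not satisfied.
E2 (Δl = 0,±2, l_i+l_f ≥ 2): satisfied.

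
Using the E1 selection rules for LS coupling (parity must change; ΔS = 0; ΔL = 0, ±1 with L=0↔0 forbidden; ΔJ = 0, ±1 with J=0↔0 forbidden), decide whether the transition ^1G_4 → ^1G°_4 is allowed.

Reading off the term symbols: S 0→0, L 4→4, J 4→4, parity even→odd.
Parity must change: even → odd — ✓.
ΔS = 0: S: 0 → 0 — ✓.
ΔL = 0, ±1 (not L=0↔0): L: 4 → 4, ΔL = +0 — ✓.
ΔJ = 0, ±1 (not J=0↔0): J: 4 → 4, ΔJ = +0 — ✓.
All four E1 rules are satisfied.

allowed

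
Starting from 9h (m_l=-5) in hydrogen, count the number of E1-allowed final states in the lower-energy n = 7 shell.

E1 requires Δl = ±1, so l_f ∈ {4, 6}; with 0 ≤ l_f ≤ n_f−1 = 6, the allowed l_f values are {4, 6}.
For l_f = 4: m_f ∈ {m_i−1, m_i, m_i+1} ∩ [−4, 4] = {-4} → 1 state.
For l_f = 6: m_f ∈ {m_i−1, m_i, m_i+1} ∩ [−6, 6] = {-6, -5, -4} → 3 states.
Total: 4.

4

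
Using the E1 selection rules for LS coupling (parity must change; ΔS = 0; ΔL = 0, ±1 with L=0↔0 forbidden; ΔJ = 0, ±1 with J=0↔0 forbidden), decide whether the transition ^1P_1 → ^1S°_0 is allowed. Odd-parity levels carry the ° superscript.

ΔL = 0, ±1 (not L=0↔0): L: 1 → 0, ΔL = -1 — satisfied.
Parity must change: even → odd — satisfied.
ΔJ = 0, ±1 (not J=0↔0): J: 1 → 0, ΔJ = -1 — satisfied.
ΔS = 0: S: 0 → 0 — satisfied.
All four E1 rules are satisfied.

allowed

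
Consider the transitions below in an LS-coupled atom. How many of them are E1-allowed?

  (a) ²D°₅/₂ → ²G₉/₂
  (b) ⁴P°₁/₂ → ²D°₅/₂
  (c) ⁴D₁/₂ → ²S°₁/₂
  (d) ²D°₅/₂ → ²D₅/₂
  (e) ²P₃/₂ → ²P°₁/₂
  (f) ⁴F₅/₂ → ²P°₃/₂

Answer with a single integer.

2

(a) forbidden (ΔL, ΔJ fail)
(b) forbidden (parity, ΔS, ΔJ fail)
(c) forbidden (ΔS, ΔL fail)
(d) allowed
(e) allowed
(f) forbidden (ΔS, ΔL fail)
Total allowed: 2 of 6.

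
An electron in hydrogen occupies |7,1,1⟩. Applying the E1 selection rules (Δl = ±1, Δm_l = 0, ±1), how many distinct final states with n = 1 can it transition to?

E1 requires Δl = ±1, so l_f ∈ {0, 2}; with 0 ≤ l_f ≤ n_f−1 = 0, the allowed l_f values are {0}.
For l_f = 0: m_f ∈ {m_i−1, m_i, m_i+1} ∩ [−0, 0] = {0} → 1 state.
Total: 1.

1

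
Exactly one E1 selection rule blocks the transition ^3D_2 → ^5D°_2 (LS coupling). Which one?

the ΔS = 0 rule

Reading off the term symbols: S 1→2, L 2→2, J 2→2, parity even→odd.
Parity must change: even → odd — ok.
ΔS = 0: S: 1 → 2 — fails.
ΔL = 0, ±1 (not L=0↔0): L: 2 → 2, ΔL = +0 — ok.
ΔJ = 0, ±1 (not J=0↔0): J: 2 → 2, ΔJ = +0 — ok.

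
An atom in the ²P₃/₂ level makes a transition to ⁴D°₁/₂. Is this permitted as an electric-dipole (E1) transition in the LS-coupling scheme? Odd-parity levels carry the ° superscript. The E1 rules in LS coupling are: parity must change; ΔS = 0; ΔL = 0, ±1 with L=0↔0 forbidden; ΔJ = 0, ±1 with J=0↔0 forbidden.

Parity must change: even → odd — satisfied.
ΔS = 0: S: 1/2 → 3/2 — violated.
ΔL = 0, ±1 (not L=0↔0): L: 1 → 2, ΔL = +1 — satisfied.
ΔJ = 0, ±1 (not J=0↔0): J: 3/2 → 1/2, ΔJ = -1 — satisfied.
Rule(s) violated: ΔS.

forbidden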